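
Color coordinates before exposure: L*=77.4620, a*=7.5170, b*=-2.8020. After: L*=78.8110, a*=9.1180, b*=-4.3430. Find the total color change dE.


dL = 1.3490, da = 1.6010, db = -1.5410
dE = sqrt(1.3490^2 + 1.6010^2 + (-1.5410)^2) = 2.5996


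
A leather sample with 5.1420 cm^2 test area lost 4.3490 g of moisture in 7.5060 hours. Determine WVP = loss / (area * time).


Formula: WVP = loss / (area * time)
Substituting: WVP = 4.3490 / (5.1420 * 7.5060)
Result: 0.1127 g/(cm^2*hr)


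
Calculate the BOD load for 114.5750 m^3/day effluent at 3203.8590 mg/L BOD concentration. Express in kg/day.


Formula: BOD_load = volume * conc / 1000
Substituting: BOD_load = 114.5750 * 3203.8590 / 1000
Result: 367.0821 kg/day


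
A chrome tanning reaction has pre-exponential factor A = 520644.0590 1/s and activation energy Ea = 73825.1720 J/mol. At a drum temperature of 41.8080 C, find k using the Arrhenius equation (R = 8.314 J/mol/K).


T_K = T_C + 273.15 = 41.8080 + 273.15 = 314.9580 K
exponent = -Ea / (R * T_K) = -73825.1720 / (8.314 * 314.9580) = -28.1930
k = A * exp(exponent) = 520644.0590 * exp(-28.1930) = 2.9680e-07 1/s


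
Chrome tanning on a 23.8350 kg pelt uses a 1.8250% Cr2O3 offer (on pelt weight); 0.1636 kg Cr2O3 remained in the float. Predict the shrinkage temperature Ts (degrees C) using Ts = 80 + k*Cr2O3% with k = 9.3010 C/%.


Offered = pelt * offer_pct / 100 = 23.8350 * 1.8250 / 100 = 0.4350 kg
Uptake = offered - residual = 0.4350 - 0.1636 = 0.2714 kg
Cr2O3% on pelt = uptake / pelt * 100 = 0.2714 / 23.8350 * 100 = 1.1386 %
Ts = 80 + k * Cr2O3% = 80 + 9.3010 * 1.1386 = 90.5903 C


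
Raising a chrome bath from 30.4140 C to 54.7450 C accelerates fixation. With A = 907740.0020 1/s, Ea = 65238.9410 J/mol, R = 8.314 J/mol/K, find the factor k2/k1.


T1 = 30.4140 + 273.15 = 303.5640 K; T2 = 54.7450 + 273.15 = 327.8950 K
k1 = A * exp(-Ea/(R*T1)) = 907740.0020 * exp(-65238.9410/(8.314*303.5640)) = 5.3927e-06 1/s
k2 = A * exp(-Ea/(R*T2)) = 907740.0020 * exp(-65238.9410/(8.314*327.8950)) = 3.6714e-05 1/s
k2/k1 = 3.6714e-05 / 5.3927e-06 = 6.8080


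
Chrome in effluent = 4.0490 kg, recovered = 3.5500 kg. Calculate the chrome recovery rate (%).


Formula: Recovery = recovered / input * 100
Substituting: Recovery = 3.5500 / 4.0490 * 100
Result: 87.6760 %


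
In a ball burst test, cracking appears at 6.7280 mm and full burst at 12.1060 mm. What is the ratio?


Formula: Ratio = crack / burst
Substituting: Ratio = 6.7280 / 12.1060
Result: 0.5558


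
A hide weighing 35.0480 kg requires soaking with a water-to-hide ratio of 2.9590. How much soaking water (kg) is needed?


Formula: Water = hide_weight * ratio
Substituting: Water = 35.0480 * 2.9590
Result: 103.7070 kg


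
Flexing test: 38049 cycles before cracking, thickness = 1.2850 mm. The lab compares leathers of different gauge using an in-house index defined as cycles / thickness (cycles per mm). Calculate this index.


Formula: Index = cycles / thickness
Substituting: Index = 38049 / 1.2850
Result: 29610.1167 cycles/mm


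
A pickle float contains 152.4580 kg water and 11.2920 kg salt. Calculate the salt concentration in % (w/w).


Formula: Conc = salt / (water + salt) * 100
Substituting: Conc = 11.2920 / (152.4580 + 11.2920) * 100
Result: 6.8959 %


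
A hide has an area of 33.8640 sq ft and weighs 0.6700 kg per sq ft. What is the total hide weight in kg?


Formula: Weight = area * weight_per_sqft
Substituting: Weight = 33.8640 * 0.6700
Result: 22.6889 kg


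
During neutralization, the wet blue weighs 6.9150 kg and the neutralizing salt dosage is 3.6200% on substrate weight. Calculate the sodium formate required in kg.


Formula: Neutralizer = substrate * pct / 100
Substituting: Neutralizer = 6.9150 * 3.6200 / 100
Result: 0.2503 kg


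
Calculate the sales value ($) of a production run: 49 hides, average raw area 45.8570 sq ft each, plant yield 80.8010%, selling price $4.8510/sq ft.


Raw_total = N * avg_area = 49 * 45.8570 = 2246.9930 sq ft
Finished = Raw_total * yield / 100 = 2246.9930 * 80.8010 / 100 = 1815.5928 sq ft
Value = Finished * price = 1815.5928 * 4.8510 = 8807.4407 $


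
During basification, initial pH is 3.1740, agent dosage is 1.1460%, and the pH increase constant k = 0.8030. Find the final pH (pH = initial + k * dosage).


Formula: pH_final = pH_initial + k * base_pct
Substituting: pH_final = 3.1740 + 0.8030 * 1.1460
Result: 4.0942


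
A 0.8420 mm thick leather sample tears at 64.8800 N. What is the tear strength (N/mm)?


Formula: Tear strength = force / thickness
Substituting: Tear strength = 64.8800 / 0.8420
Result: 77.0546 N/mm


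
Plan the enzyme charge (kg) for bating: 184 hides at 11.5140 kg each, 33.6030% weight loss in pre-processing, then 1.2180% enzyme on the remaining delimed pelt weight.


Total_raw = N * avg_wt = 184 * 11.5140 = 2118.5760 kg
Substrate = Total_raw * (1 - loss/100) = 2118.5760 * (1 - 33.6030/100) = 1406.6709 kg
Enzyme = Substrate * pct / 100 = 1406.6709 * 1.2180 / 100 = 17.1333 kg


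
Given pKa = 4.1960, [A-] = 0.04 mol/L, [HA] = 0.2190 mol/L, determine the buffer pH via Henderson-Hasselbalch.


ratio = [A-] / [HA] = 0.04 / 0.2190 = 0.1826
log10(ratio) = -0.7384
pH = pKa + log10(ratio) = 4.1960 - 0.7384 = 3.4576


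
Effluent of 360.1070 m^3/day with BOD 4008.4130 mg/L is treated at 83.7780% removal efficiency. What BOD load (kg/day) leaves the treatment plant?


Load_in = volume * conc / 1000 = 360.1070 * 4008.4130 / 1000 = 1443.4576 kg/day
Removed = Load_in * eff / 100 = 1443.4576 * 83.7780 / 100 = 1209.2999 kg/day
Load_out = Load_in - Removed = 1443.4576 - 1209.2999 = 234.1577 kg/day


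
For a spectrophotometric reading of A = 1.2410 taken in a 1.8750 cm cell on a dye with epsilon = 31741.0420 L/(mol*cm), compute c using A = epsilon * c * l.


Formula: c = A / (epsilon * l)
Substituting: c = 1.2410 / (31741.0420 * 1.8750)
Result: 2.0852e-05 mol/L


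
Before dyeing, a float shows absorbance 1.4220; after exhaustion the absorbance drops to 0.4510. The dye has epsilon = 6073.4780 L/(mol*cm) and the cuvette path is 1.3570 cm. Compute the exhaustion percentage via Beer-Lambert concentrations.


c_initial = A_i / (epsilon * l) = 1.4220 / (6073.4780 * 1.3570) = 1.7254e-04 mol/L
c_final = A_f / (epsilon * l) = 0.4510 / (6073.4780 * 1.3570) = 5.4722e-05 mol/L
Exhaustion = (c_initial - c_final) / c_initial * 100 = (1.7254e-04 - 5.4722e-05) / 1.7254e-04 * 100 = 68.2841 %


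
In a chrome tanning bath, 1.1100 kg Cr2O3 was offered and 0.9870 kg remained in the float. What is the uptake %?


Formula: Uptake = (offered - residual) / offered * 100
Substituting: Uptake = (1.1100 - 0.9870) / 1.1100 * 100
Result: 11.0811 %


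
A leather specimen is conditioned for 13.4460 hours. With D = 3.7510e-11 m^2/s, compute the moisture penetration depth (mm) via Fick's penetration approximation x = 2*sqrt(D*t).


t = 13.4460 hr * 3600 = 48405.6000 s
D * t = 3.7510e-11 * 48405.6000 = 1.8157e-06
x = 2 * sqrt(D*t) = 2 * sqrt(1.8157e-06) = 0.00269495 m = 2.6950 mm


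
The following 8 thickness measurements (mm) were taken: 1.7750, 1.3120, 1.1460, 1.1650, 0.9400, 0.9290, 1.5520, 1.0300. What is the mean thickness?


Formula: Average = sum / n
Substituting: Average = 9.8490 / 8
Result: 1.2311 mm


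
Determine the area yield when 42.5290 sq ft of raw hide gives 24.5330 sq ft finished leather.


Formula: Yield = finished / raw * 100
Substituting: Yield = 24.5330 / 42.5290 * 100
Result: 57.6853 %


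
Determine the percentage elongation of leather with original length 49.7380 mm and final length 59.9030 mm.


Formula: Elongation = (Lf - L0) / L0 * 100
Substituting: Elongation = (59.9030 - 49.7380) / 49.7380 * 100
Result: 20.4371 %


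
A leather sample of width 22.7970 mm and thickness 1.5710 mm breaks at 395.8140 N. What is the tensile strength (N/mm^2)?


Formula: TS = force / (width * thickness)
Substituting: TS = 395.8140 / (22.7970 * 1.5710)
Result: 11.0519 N/mm^2


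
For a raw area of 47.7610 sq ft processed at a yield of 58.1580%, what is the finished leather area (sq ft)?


Formula: finished = raw * yield / 100
Substituting: finished = 47.7610 * 58.1580 / 100
Result: 27.7768 sq ft


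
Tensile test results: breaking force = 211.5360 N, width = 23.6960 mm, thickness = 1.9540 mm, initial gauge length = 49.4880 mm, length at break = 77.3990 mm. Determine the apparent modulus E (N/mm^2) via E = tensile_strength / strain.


TS = F / (w * t) = 211.5360 / (23.6960 * 1.9540) = 4.5686 N/mm^2
strain = (Lf - L0) / L0 = (77.3990 - 49.4880) / 49.4880 = 0.5640
E = TS / strain = 4.5686 / 0.5640 = 8.1005 N/mm^2


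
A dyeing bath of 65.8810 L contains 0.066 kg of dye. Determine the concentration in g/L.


Formula: Conc = dye_mass(kg) / volume(L) * 1000
Substituting: Conc = 0.066 / 65.8810 * 1000
Result: 1.0018 g/L


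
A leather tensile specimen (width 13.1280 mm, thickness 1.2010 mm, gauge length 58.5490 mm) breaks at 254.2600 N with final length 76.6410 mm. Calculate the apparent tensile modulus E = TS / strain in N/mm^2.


TS = F / (w * t) = 254.2600 / (13.1280 * 1.2010) = 16.1264 N/mm^2
strain = (Lf - L0) / L0 = (76.6410 - 58.5490) / 58.5490 = 0.3090
E = TS / strain = 16.1264 / 0.3090 = 52.1878 N/mm^2


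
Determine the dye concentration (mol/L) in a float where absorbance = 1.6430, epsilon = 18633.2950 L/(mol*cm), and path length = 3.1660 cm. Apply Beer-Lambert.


Formula: c = A / (epsilon * l)
Substituting: c = 1.6430 / (18633.2950 * 3.1660)
Result: 2.7851e-05 mol/L


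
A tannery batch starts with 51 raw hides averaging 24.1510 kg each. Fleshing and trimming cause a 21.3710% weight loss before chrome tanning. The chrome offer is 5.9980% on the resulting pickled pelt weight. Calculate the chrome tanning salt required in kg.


Total_raw = N * avg_wt = 51 * 24.1510 = 1231.7010 kg
Substrate = Total_raw * (1 - loss/100) = 1231.7010 * (1 - 21.3710/100) = 968.4742 kg
Chrome = Substrate * pct / 100 = 968.4742 * 5.9980 / 100 = 58.0891 kg


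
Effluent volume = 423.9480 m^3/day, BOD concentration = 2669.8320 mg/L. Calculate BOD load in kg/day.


Formula: BOD_load = volume * conc / 1000
Substituting: BOD_load = 423.9480 * 2669.8320 / 1000
Result: 1131.8699 kg/day


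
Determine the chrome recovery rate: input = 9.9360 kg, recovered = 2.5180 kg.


Formula: Recovery = recovered / input * 100
Substituting: Recovery = 2.5180 / 9.9360 * 100
Result: 25.3422 %


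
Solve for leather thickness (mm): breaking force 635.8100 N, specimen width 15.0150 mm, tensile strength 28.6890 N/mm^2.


Formula: t = F / (TS * w)
Substituting: t = 635.8100 / (28.6890 * 15.0150)
Result: 1.4760 mm


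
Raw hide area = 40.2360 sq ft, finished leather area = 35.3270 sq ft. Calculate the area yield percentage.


Formula: Yield = finished / raw * 100
Substituting: Yield = 35.3270 / 40.2360 * 100
Result: 87.7995 %


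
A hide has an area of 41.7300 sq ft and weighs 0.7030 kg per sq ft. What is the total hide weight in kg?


Formula: Weight = area * weight_per_sqft
Substituting: Weight = 41.7300 * 0.7030
Result: 29.3362 kg


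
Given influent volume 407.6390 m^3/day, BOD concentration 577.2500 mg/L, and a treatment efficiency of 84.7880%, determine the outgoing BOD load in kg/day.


Load_in = volume * conc / 1000 = 407.6390 * 577.2500 / 1000 = 235.3096 kg/day
Removed = Load_in * eff / 100 = 235.3096 * 84.7880 / 100 = 199.5143 kg/day
Load_out = Load_in - Removed = 235.3096 - 199.5143 = 35.7953 kg/day


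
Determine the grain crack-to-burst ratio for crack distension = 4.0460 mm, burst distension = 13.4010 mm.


Formula: Ratio = crack / burst
Substituting: Ratio = 4.0460 / 13.4010
Result: 0.3019


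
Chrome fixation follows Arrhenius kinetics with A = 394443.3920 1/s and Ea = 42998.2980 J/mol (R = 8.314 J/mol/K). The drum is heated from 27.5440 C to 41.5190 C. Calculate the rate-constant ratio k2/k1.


T1 = 27.5440 + 273.15 = 300.6940 K; T2 = 41.5190 + 273.15 = 314.6690 K
k1 = A * exp(-Ea/(R*T1)) = 394443.3920 * exp(-42998.2980/(8.314*300.6940)) = 0.013376 1/s
k2 = A * exp(-Ea/(R*T2)) = 394443.3920 * exp(-42998.2980/(8.314*314.6690)) = 0.0287122 1/s
k2/k1 = 0.0287122 / 0.013376 = 2.1465


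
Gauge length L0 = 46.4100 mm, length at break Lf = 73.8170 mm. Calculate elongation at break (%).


Formula: Elongation = (Lf - L0) / L0 * 100
Substituting: Elongation = (73.8170 - 46.4100) / 46.4100 * 100
Result: 59.0541 %


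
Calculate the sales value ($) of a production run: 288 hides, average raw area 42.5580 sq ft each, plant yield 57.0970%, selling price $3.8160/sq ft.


Raw_total = N * avg_area = 288 * 42.5580 = 12256.7040 sq ft
Finished = Raw_total * yield / 100 = 12256.7040 * 57.0970 / 100 = 6998.2103 sq ft
Value = Finished * price = 6998.2103 * 3.8160 = 26705.1704 $


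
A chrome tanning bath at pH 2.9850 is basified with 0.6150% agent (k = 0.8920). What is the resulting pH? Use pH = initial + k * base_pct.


Formula: pH_final = pH_initial + k * base_pct
Substituting: pH_final = 2.9850 + 0.8920 * 0.6150
Result: 3.5336


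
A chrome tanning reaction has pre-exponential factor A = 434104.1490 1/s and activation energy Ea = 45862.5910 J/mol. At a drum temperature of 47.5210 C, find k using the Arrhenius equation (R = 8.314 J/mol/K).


T_K = T_C + 273.15 = 47.5210 + 273.15 = 320.6710 K
exponent = -Ea / (R * T_K) = -45862.5910 / (8.314 * 320.6710) = -17.2024
k = A * exp(exponent) = 434104.1490 * exp(-17.2024) = 0.0146788 1/s


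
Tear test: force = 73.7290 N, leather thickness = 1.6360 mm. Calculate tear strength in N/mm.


Formula: Tear strength = force / thickness
Substituting: Tear strength = 73.7290 / 1.6360
Result: 45.0666 N/mm


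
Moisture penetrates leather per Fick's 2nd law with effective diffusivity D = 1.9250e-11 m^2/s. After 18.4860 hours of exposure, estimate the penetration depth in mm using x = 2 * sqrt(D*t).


t = 18.4860 hr * 3600 = 66549.6000 s
D * t = 1.9250e-11 * 66549.6000 = 1.2811e-06
x = 2 * sqrt(D*t) = 2 * sqrt(1.2811e-06) = 0.0022637 m = 2.2637 mm


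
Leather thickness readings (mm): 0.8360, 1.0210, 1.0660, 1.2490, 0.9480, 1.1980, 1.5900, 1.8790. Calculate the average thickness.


Formula: Average = sum / n
Substituting: Average = 9.7870 / 8
Result: 1.2234 mm


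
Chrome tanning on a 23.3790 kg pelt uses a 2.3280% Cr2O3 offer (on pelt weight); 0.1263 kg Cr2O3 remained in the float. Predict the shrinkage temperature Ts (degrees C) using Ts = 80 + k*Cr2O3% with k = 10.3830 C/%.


Offered = pelt * offer_pct / 100 = 23.3790 * 2.3280 / 100 = 0.5443 kg
Uptake = offered - residual = 0.5443 - 0.1263 = 0.4180 kg
Cr2O3% on pelt = uptake / pelt * 100 = 0.4180 / 23.3790 * 100 = 1.7878 %
Ts = 80 + k * Cr2O3% = 80 + 10.3830 * 1.7878 = 98.5624 C


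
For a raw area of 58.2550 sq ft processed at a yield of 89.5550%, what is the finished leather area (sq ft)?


Formula: finished = raw * yield / 100
Substituting: finished = 58.2550 * 89.5550 / 100
Result: 52.1703 sq ft


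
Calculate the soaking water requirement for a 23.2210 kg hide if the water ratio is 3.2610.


Formula: Water = hide_weight * ratio
Substituting: Water = 23.2210 * 3.2610
Result: 75.7237 kg


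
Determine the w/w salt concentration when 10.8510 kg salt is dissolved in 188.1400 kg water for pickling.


Formula: Conc = salt / (water + salt) * 100
Substituting: Conc = 10.8510 / (188.1400 + 10.8510) * 100
Result: 5.4530 %


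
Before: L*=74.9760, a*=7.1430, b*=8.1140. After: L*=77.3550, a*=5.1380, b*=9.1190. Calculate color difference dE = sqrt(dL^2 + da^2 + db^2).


dL = 2.3790, da = -2.0050, db = 1.0050
dE = sqrt(2.3790^2 + (-2.0050)^2 + 1.0050^2) = 3.2695


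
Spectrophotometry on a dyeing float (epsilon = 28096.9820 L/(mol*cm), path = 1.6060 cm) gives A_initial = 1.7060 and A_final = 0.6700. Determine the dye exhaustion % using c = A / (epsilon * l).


c_initial = A_i / (epsilon * l) = 1.7060 / (28096.9820 * 1.6060) = 3.7807e-05 mol/L
c_final = A_f / (epsilon * l) = 0.6700 / (28096.9820 * 1.6060) = 1.4848e-05 mol/L
Exhaustion = (c_initial - c_final) / c_initial * 100 = (3.7807e-05 - 1.4848e-05) / 3.7807e-05 * 100 = 60.7268 %


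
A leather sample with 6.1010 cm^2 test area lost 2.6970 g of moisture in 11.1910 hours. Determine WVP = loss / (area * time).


Formula: WVP = loss / (area * time)
Substituting: WVP = 2.6970 / (6.1010 * 11.1910)
Result: 0.0395013 g/(cm^2*hr)


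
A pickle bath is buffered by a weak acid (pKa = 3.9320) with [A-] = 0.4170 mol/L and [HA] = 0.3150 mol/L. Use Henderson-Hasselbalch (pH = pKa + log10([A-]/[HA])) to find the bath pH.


ratio = [A-] / [HA] = 0.4170 / 0.3150 = 1.3238
log10(ratio) = 0.1218
pH = pKa + log10(ratio) = 3.9320 + 0.1218 = 4.0538


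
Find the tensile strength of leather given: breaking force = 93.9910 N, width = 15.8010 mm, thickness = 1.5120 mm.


Formula: TS = force / (width * thickness)
Substituting: TS = 93.9910 / (15.8010 * 1.5120)
Result: 3.9341 N/mm^2


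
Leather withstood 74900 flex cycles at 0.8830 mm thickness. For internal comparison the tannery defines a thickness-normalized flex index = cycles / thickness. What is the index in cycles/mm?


Formula: Index = cycles / thickness
Substituting: Index = 74900 / 0.8830
Result: 84824.4621 cycles/mm


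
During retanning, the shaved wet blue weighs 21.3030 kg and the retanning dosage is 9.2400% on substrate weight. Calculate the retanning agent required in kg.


Formula: Retan = substrate * pct / 100
Substituting: Retan = 21.3030 * 9.2400 / 100
Result: 1.9684 kg


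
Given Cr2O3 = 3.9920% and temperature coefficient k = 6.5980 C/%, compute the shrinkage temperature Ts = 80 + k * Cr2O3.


Formula: Ts = 80 + k * Cr2O3
Substituting: Ts = 80 + 6.5980 * 3.9920
Result: 106.3392 C


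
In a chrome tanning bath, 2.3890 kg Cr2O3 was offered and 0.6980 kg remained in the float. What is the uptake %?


Formula: Uptake = (offered - residual) / offered * 100
Substituting: Uptake = (2.3890 - 0.6980) / 2.3890 * 100
Result: 70.7828 %


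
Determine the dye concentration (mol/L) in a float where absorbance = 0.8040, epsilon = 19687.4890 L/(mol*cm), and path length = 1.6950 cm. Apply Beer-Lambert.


Formula: c = A / (epsilon * l)
Substituting: c = 0.8040 / (19687.4890 * 1.6950)
Result: 2.4093e-05 mol/L


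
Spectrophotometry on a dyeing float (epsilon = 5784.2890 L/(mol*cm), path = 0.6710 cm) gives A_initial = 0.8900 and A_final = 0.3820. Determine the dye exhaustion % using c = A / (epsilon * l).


c_initial = A_i / (epsilon * l) = 0.8900 / (5784.2890 * 0.6710) = 2.2931e-04 mol/L
c_final = A_f / (epsilon * l) = 0.3820 / (5784.2890 * 0.6710) = 9.8422e-05 mol/L
Exhaustion = (c_initial - c_final) / c_initial * 100 = (2.2931e-04 - 9.8422e-05) / 2.2931e-04 * 100 = 57.0787 %


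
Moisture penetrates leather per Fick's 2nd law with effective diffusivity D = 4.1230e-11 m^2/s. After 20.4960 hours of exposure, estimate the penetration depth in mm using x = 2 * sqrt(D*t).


t = 20.4960 hr * 3600 = 73785.6000 s
D * t = 4.1230e-11 * 73785.6000 = 3.0422e-06
x = 2 * sqrt(D*t) = 2 * sqrt(3.0422e-06) = 0.00348837 m = 3.4884 mm


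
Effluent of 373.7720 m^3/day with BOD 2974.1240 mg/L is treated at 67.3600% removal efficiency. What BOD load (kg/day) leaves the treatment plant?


Load_in = volume * conc / 1000 = 373.7720 * 2974.1240 / 1000 = 1111.6443 kg/day
Removed = Load_in * eff / 100 = 1111.6443 * 67.3600 / 100 = 748.8036 kg/day
Load_out = Load_in - Removed = 1111.6443 - 748.8036 = 362.8407 kg/day


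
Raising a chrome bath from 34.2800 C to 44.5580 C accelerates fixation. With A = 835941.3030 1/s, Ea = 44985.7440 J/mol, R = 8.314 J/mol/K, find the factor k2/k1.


T1 = 34.2800 + 273.15 = 307.4300 K; T2 = 44.5580 + 273.15 = 317.7080 K
k1 = A * exp(-Ea/(R*T1)) = 835941.3030 * exp(-44985.7440/(8.314*307.4300)) = 0.0189884 1/s
k2 = A * exp(-Ea/(R*T2)) = 835941.3030 * exp(-44985.7440/(8.314*317.7080)) = 0.0335556 1/s
k2/k1 = 0.0335556 / 0.0189884 = 1.7672


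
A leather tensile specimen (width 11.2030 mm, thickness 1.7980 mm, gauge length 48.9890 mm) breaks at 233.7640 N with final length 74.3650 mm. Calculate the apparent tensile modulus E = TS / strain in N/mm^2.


TS = F / (w * t) = 233.7640 / (11.2030 * 1.7980) = 11.6052 N/mm^2
strain = (Lf - L0) / L0 = (74.3650 - 48.9890) / 48.9890 = 0.5180
E = TS / strain = 11.6052 / 0.5180 = 22.4042 N/mm^2


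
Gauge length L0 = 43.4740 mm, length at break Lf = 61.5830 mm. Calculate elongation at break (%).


Formula: Elongation = (Lf - L0) / L0 * 100
Substituting: Elongation = (61.5830 - 43.4740) / 43.4740 * 100
Result: 41.6548 %


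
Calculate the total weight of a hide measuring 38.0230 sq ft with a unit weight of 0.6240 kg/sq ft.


Formula: Weight = area * weight_per_sqft
Substituting: Weight = 38.0230 * 0.6240
Result: 23.7264 kg


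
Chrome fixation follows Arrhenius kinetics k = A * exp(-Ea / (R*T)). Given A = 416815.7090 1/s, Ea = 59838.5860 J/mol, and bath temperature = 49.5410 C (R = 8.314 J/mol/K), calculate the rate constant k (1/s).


T_K = T_C + 273.15 = 49.5410 + 273.15 = 322.6910 K
exponent = -Ea / (R * T_K) = -59838.5860 / (8.314 * 322.6910) = -22.3041
k = A * exp(exponent) = 416815.7090 * exp(-22.3041) = 8.5783e-05 1/s


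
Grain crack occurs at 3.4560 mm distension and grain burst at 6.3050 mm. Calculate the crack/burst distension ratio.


Formula: Ratio = crack / burst
Substituting: Ratio = 3.4560 / 6.3050
Result: 0.5481


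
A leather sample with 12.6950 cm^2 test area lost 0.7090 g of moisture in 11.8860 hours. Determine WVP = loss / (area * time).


Formula: WVP = loss / (area * time)
Substituting: WVP = 0.7090 / (12.6950 * 11.8860)
Result: 0.0046987 g/(cm^2*hr)


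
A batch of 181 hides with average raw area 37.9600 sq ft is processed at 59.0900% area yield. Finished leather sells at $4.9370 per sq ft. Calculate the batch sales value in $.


Raw_total = N * avg_area = 181 * 37.9600 = 6870.7600 sq ft
Finished = Raw_total * yield / 100 = 6870.7600 * 59.0900 / 100 = 4059.9321 sq ft
Value = Finished * price = 4059.9321 * 4.9370 = 20043.8847 $


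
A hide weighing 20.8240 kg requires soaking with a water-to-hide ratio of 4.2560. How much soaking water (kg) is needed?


Formula: Water = hide_weight * ratio
Substituting: Water = 20.8240 * 4.2560
Result: 88.6269 kg


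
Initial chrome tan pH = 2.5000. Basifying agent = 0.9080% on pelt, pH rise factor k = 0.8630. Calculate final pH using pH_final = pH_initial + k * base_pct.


Formula: pH_final = pH_initial + k * base_pct
Substituting: pH_final = 2.5000 + 0.8630 * 0.9080
Result: 3.2836


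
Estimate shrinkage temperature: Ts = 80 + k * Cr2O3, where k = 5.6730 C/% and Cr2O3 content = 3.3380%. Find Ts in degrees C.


Formula: Ts = 80 + k * Cr2O3
Substituting: Ts = 80 + 5.6730 * 3.3380
Result: 98.9365 C


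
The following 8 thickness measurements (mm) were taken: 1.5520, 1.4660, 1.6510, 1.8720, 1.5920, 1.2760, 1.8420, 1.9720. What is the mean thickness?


Formula: Average = sum / n
Substituting: Average = 13.2230 / 8
Result: 1.6529 mm


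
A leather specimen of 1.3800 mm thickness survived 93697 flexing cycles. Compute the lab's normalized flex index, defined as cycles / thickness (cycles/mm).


Formula: Index = cycles / thickness
Substituting: Index = 93697 / 1.3800
Result: 67896.3768 cycles/mm


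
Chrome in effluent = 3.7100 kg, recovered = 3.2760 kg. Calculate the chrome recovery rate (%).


Formula: Recovery = recovered / input * 100
Substituting: Recovery = 3.2760 / 3.7100 * 100
Result: 88.3019 %


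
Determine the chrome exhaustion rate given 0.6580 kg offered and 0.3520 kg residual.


Formula: Uptake = (offered - residual) / offered * 100
Substituting: Uptake = (0.6580 - 0.3520) / 0.6580 * 100
Result: 46.5046 %


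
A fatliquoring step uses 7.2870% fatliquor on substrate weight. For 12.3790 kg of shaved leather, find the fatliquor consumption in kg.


Formula: Fat = substrate * pct / 100
Substituting: Fat = 12.3790 * 7.2870 / 100
Result: 0.9021 kg


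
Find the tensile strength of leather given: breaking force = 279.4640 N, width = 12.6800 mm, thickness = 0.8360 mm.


Formula: TS = force / (width * thickness)
Substituting: TS = 279.4640 / (12.6800 * 0.8360)
Result: 26.3633 N/mm^2


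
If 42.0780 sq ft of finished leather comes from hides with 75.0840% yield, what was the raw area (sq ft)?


Formula: raw = finished * 100 / yield
Substituting: raw = 42.0780 * 100 / 75.0840
Result: 56.0412 sq ft


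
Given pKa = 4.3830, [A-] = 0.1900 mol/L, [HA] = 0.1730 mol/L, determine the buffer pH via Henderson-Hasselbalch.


ratio = [A-] / [HA] = 0.1900 / 0.1730 = 1.0983
log10(ratio) = 0.0407075
pH = pKa + log10(ratio) = 4.3830 + 0.0407075 = 4.4237


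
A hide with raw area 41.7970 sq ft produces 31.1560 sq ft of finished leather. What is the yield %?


Formula: Yield = finished / raw * 100
Substituting: Yield = 31.1560 / 41.7970 * 100
Result: 74.5412 %


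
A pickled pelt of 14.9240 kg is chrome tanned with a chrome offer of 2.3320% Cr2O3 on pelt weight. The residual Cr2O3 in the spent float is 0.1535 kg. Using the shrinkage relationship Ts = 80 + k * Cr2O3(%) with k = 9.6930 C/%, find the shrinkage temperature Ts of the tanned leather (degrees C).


Offered = pelt * offer_pct / 100 = 14.9240 * 2.3320 / 100 = 0.3480 kg
Uptake = offered - residual = 0.3480 - 0.1535 = 0.1945 kg
Cr2O3% on pelt = uptake / pelt * 100 = 0.1945 / 14.9240 * 100 = 1.3035 %
Ts = 80 + k * Cr2O3% = 80 + 9.6930 * 1.3035 = 92.6344 C


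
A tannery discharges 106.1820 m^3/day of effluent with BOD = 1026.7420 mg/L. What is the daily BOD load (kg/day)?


Formula: BOD_load = volume * conc / 1000
Substituting: BOD_load = 106.1820 * 1026.7420 / 1000
Result: 109.0215 kg/day


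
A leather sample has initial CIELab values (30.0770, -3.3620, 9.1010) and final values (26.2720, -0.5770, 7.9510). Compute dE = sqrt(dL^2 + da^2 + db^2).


dL = -3.8050, da = 2.7850, db = -1.1500
dE = sqrt((-3.8050)^2 + 2.7850^2 + (-1.1500)^2) = 4.8535


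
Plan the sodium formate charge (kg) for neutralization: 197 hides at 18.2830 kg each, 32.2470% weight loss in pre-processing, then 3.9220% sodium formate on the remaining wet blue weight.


Total_raw = N * avg_wt = 197 * 18.2830 = 3601.7510 kg
Substrate = Total_raw * (1 - loss/100) = 3601.7510 * (1 - 32.2470/100) = 2440.2944 kg
Neutralizer = Substrate * pct / 100 = 2440.2944 * 3.9220 / 100 = 95.7083 kg


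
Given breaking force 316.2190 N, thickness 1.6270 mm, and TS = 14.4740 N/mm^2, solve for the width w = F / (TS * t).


Formula: w = F / (TS * t)
Substituting: w = 316.2190 / (14.4740 * 1.6270)
Result: 13.4280 mm


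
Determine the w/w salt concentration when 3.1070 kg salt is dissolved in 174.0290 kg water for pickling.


Formula: Conc = salt / (water + salt) * 100
Substituting: Conc = 3.1070 / (174.0290 + 3.1070) * 100
Result: 1.7540 %


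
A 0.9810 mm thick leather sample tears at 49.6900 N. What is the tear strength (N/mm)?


Formula: Tear strength = force / thickness
Substituting: Tear strength = 49.6900 / 0.9810
Result: 50.6524 N/mm


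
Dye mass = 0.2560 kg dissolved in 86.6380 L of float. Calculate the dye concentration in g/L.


Formula: Conc = dye_mass(kg) / volume(L) * 1000
Substituting: Conc = 0.2560 / 86.6380 * 1000
Result: 2.9548 g/L


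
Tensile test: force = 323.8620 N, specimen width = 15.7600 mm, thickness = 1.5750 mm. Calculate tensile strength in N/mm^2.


Formula: TS = force / (width * thickness)
Substituting: TS = 323.8620 / (15.7600 * 1.5750)
Result: 13.0474 N/mm^2


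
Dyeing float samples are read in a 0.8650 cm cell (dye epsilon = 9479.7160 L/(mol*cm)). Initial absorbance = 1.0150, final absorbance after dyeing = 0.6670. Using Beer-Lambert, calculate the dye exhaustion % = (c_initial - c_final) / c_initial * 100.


c_initial = A_i / (epsilon * l) = 1.0150 / (9479.7160 * 0.8650) = 1.2378e-04 mol/L
c_final = A_f / (epsilon * l) = 0.6670 / (9479.7160 * 0.8650) = 8.1342e-05 mol/L
Exhaustion = (c_initial - c_final) / c_initial * 100 = (1.2378e-04 - 8.1342e-05) / 1.2378e-04 * 100 = 34.2857 %


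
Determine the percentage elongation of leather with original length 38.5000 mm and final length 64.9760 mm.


Formula: Elongation = (Lf - L0) / L0 * 100
Substituting: Elongation = (64.9760 - 38.5000) / 38.5000 * 100
Result: 68.7688 %


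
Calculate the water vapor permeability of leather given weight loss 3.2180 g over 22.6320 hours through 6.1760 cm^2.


Formula: WVP = loss / (area * time)
Substituting: WVP = 3.2180 / (6.1760 * 22.6320)
Result: 0.0230227 g/(cm^2*hr)


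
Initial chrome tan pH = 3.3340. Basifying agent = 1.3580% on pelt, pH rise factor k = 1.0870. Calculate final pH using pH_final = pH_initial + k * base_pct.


Formula: pH_final = pH_initial + k * base_pct
Substituting: pH_final = 3.3340 + 1.0870 * 1.3580
Result: 4.8101


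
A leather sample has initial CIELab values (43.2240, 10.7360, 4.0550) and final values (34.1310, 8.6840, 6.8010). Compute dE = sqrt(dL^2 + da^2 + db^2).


dL = -9.0930, da = -2.0520, db = 2.7460
dE = sqrt((-9.0930)^2 + (-2.0520)^2 + 2.7460^2) = 9.7177


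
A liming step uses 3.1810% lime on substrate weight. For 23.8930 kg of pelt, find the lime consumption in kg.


Formula: Lime = substrate * pct / 100
Substituting: Lime = 23.8930 * 3.1810 / 100
Result: 0.7600 kg


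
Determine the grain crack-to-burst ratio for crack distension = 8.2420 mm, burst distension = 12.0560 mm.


Formula: Ratio = crack / burst
Substituting: Ratio = 8.2420 / 12.0560
Result: 0.6836


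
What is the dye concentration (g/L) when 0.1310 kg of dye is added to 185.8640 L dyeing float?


Formula: Conc = dye_mass(kg) / volume(L) * 1000
Substituting: Conc = 0.1310 / 185.8640 * 1000
Result: 0.7048 g/L


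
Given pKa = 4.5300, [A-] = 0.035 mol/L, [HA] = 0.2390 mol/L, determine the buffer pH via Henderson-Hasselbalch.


ratio = [A-] / [HA] = 0.035 / 0.2390 = 0.1464
log10(ratio) = -0.8343
pH = pKa + log10(ratio) = 4.5300 - 0.8343 = 3.6957


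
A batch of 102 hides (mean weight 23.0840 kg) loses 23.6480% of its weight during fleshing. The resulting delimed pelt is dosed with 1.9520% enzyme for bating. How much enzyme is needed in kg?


Total_raw = N * avg_wt = 102 * 23.0840 = 2354.5680 kg
Substrate = Total_raw * (1 - loss/100) = 2354.5680 * (1 - 23.6480/100) = 1797.7598 kg
Enzyme = Substrate * pct / 100 = 1797.7598 * 1.9520 / 100 = 35.0923 kg


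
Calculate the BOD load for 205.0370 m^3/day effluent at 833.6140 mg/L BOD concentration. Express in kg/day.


Formula: BOD_load = volume * conc / 1000
Substituting: BOD_load = 205.0370 * 833.6140 / 1000
Result: 170.9217 kg/day


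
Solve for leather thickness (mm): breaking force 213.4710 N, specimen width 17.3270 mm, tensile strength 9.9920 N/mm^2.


Formula: t = F / (TS * w)
Substituting: t = 213.4710 / (9.9920 * 17.3270)
Result: 1.2330 mm


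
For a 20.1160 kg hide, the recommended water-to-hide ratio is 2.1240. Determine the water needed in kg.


Formula: Water = hide_weight * ratio
Substituting: Water = 20.1160 * 2.1240
Result: 42.7264 kg


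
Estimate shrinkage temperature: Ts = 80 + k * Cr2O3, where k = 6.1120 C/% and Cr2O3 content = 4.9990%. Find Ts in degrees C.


Formula: Ts = 80 + k * Cr2O3
Substituting: Ts = 80 + 6.1120 * 4.9990
Result: 110.5539 C


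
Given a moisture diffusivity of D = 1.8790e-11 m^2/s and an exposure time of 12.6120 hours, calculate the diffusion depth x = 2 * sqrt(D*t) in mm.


t = 12.6120 hr * 3600 = 45403.2000 s
D * t = 1.8790e-11 * 45403.2000 = 8.5313e-07
x = 2 * sqrt(D*t) = 2 * sqrt(8.5313e-07) = 0.0018473 m = 1.8473 mm


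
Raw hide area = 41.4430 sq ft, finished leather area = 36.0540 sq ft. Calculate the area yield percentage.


Formula: Yield = finished / raw * 100
Substituting: Yield = 36.0540 / 41.4430 * 100
Result: 86.9966 %


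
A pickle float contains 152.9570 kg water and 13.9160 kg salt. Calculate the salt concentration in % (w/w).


Formula: Conc = salt / (water + salt) * 100
Substituting: Conc = 13.9160 / (152.9570 + 13.9160) * 100
Result: 8.3393 %


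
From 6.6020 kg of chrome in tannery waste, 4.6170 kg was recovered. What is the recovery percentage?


Formula: Recovery = recovered / input * 100
Substituting: Recovery = 4.6170 / 6.6020 * 100
Result: 69.9334 %


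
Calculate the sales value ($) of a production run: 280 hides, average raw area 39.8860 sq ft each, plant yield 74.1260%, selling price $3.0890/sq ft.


Raw_total = N * avg_area = 280 * 39.8860 = 11168.0800 sq ft
Finished = Raw_total * yield / 100 = 11168.0800 * 74.1260 / 100 = 8278.4510 sq ft
Value = Finished * price = 8278.4510 * 3.0890 = 25572.1351 $


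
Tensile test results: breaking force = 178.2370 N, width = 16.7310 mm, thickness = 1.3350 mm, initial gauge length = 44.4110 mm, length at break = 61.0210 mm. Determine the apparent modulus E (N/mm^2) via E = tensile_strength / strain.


TS = F / (w * t) = 178.2370 / (16.7310 * 1.3350) = 7.9798 N/mm^2
strain = (Lf - L0) / L0 = (61.0210 - 44.4110) / 44.4110 = 0.3740
E = TS / strain = 7.9798 / 0.3740 = 21.3361 N/mm^2


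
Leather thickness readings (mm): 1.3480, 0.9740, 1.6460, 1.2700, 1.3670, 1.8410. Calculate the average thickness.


Formula: Average = sum / n
Substituting: Average = 8.4460 / 6
Result: 1.4077 mm


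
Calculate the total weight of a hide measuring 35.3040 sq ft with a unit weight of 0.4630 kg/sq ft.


Formula: Weight = area * weight_per_sqft
Substituting: Weight = 35.3040 * 0.4630
Result: 16.3458 kg


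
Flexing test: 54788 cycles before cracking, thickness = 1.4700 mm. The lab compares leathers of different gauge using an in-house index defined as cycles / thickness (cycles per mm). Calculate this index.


Formula: Index = cycles / thickness
Substituting: Index = 54788 / 1.4700
Result: 37270.7483 cycles/mm


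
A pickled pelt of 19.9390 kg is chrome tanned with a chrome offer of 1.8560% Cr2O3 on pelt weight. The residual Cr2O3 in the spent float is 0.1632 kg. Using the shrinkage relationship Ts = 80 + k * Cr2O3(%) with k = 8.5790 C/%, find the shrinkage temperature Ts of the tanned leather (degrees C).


Offered = pelt * offer_pct / 100 = 19.9390 * 1.8560 / 100 = 0.3701 kg
Uptake = offered - residual = 0.3701 - 0.1632 = 0.2069 kg
Cr2O3% on pelt = uptake / pelt * 100 = 0.2069 / 19.9390 * 100 = 1.0375 %
Ts = 80 + k * Cr2O3% = 80 + 8.5790 * 1.0375 = 88.9007 C


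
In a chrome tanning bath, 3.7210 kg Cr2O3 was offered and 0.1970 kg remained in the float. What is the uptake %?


Formula: Uptake = (offered - residual) / offered * 100
Substituting: Uptake = (3.7210 - 0.1970) / 3.7210 * 100
Result: 94.7057 %


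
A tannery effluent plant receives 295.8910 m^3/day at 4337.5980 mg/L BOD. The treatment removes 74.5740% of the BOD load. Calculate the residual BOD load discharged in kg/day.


Load_in = volume * conc / 1000 = 295.8910 * 4337.5980 / 1000 = 1283.4562 kg/day
Removed = Load_in * eff / 100 = 1283.4562 * 74.5740 / 100 = 957.1246 kg/day
Load_out = Load_in - Removed = 1283.4562 - 957.1246 = 326.3316 kg/day


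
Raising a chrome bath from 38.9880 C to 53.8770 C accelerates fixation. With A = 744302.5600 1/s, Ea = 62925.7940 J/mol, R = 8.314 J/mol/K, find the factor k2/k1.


T1 = 38.9880 + 273.15 = 312.1380 K; T2 = 53.8770 + 273.15 = 327.0270 K
k1 = A * exp(-Ea/(R*T1)) = 744302.5600 * exp(-62925.7940/(8.314*312.1380)) = 2.1932e-05 1/s
k2 = A * exp(-Ea/(R*T2)) = 744302.5600 * exp(-62925.7940/(8.314*327.0270)) = 6.6148e-05 1/s
k2/k1 = 6.6148e-05 / 2.1932e-05 = 3.0161


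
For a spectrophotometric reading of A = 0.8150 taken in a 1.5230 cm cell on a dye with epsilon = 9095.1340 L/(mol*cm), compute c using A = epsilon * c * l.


Formula: c = A / (epsilon * l)
Substituting: c = 0.8150 / (9095.1340 * 1.5230)
Result: 5.8837e-05 mol/L


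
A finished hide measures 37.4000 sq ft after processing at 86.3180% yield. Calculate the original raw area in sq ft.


Formula: raw = finished * 100 / yield
Substituting: raw = 37.4000 * 100 / 86.3180
Result: 43.3282 sq ft


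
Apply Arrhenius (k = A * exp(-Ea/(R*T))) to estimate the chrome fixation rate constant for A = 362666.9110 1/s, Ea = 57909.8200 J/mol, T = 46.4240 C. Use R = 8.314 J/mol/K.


T_K = T_C + 273.15 = 46.4240 + 273.15 = 319.5740 K
exponent = -Ea / (R * T_K) = -57909.8200 / (8.314 * 319.5740) = -21.7957
k = A * exp(exponent) = 362666.9110 * exp(-21.7957) = 1.2410e-04 1/s


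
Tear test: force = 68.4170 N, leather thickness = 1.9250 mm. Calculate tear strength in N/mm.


Formula: Tear strength = force / thickness
Substituting: Tear strength = 68.4170 / 1.9250
Result: 35.5413 N/mm


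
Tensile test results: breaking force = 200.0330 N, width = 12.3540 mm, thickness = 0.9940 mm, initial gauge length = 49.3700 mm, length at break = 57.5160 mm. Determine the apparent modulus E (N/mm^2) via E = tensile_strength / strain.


TS = F / (w * t) = 200.0330 / (12.3540 * 0.9940) = 16.2895 N/mm^2
strain = (Lf - L0) / L0 = (57.5160 - 49.3700) / 49.3700 = 0.1650
E = TS / strain = 16.2895 / 0.1650 = 98.7248 N/mm^2


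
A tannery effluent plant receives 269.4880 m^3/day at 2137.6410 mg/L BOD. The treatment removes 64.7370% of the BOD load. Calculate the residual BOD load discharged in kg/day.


Load_in = volume * conc / 1000 = 269.4880 * 2137.6410 / 1000 = 576.0686 kg/day
Removed = Load_in * eff / 100 = 576.0686 * 64.7370 / 100 = 372.9295 kg/day
Load_out = Load_in - Removed = 576.0686 - 372.9295 = 203.1391 kg/day


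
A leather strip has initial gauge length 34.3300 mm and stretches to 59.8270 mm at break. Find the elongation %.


Formula: Elongation = (Lf - L0) / L0 * 100
Substituting: Elongation = (59.8270 - 34.3300) / 34.3300 * 100
Result: 74.2703 %


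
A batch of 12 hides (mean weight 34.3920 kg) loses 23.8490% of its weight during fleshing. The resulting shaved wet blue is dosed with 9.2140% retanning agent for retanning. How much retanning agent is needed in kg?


Total_raw = N * avg_wt = 12 * 34.3920 = 412.7040 kg
Substrate = Total_raw * (1 - loss/100) = 412.7040 * (1 - 23.8490/100) = 314.2782 kg
Retan = Substrate * pct / 100 = 314.2782 * 9.2140 / 100 = 28.9576 kg


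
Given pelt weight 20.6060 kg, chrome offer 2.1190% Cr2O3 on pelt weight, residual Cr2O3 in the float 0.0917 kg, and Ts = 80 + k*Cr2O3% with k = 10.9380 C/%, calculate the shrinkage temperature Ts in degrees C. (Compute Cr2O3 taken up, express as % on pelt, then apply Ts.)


Offered = pelt * offer_pct / 100 = 20.6060 * 2.1190 / 100 = 0.4366 kg
Uptake = offered - residual = 0.4366 - 0.0917 = 0.3449 kg
Cr2O3% on pelt = uptake / pelt * 100 = 0.3449 / 20.6060 * 100 = 1.6740 %
Ts = 80 + k * Cr2O3% = 80 + 10.9380 * 1.6740 = 98.3100 C


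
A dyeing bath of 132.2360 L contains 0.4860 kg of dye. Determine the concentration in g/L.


Formula: Conc = dye_mass(kg) / volume(L) * 1000
Substituting: Conc = 0.4860 / 132.2360 * 1000
Result: 3.6752 g/L


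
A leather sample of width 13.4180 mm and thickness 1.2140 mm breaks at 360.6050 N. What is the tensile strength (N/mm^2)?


Formula: TS = force / (width * thickness)
Substituting: TS = 360.6050 / (13.4180 * 1.2140)
Result: 22.1373 N/mm^2


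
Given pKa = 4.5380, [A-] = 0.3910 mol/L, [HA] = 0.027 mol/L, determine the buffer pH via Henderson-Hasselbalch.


ratio = [A-] / [HA] = 0.3910 / 0.027 = 14.4815
log10(ratio) = 1.1608
pH = pKa + log10(ratio) = 4.5380 + 1.1608 = 5.6988


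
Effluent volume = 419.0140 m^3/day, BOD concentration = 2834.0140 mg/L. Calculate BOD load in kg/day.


Formula: BOD_load = volume * conc / 1000
Substituting: BOD_load = 419.0140 * 2834.0140 / 1000
Result: 1187.4915 kg/day


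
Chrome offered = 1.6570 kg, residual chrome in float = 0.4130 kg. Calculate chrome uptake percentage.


Formula: Uptake = (offered - residual) / offered * 100
Substituting: Uptake = (1.6570 - 0.4130) / 1.6570 * 100
Result: 75.0754 %
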